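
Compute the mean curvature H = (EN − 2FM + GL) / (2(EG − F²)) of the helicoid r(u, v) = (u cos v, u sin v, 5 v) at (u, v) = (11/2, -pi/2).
H = 0

With E = 1, F = 0, G = u^2 + 25, L = 0, M = -5/sqrt(u^2 + 25), N = 0, assemble
  H = (EN − 2FM + GL) / (2(EG − F²)) = 0.
At (u, v) = (11/2, -pi/2): H = 0.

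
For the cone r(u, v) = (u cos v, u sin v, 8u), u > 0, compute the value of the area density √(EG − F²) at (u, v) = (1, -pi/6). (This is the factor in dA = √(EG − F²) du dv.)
√(EG − F²)|_{(1, -pi/6)} = sqrt(65)

E = 65, F = 0, G = u^2, so EG − F² = 65*u^2. Taking the positive square root: √(EG − F²) = sqrt(65)*Abs(u). At (u, v) = (1, -pi/6): sqrt(65).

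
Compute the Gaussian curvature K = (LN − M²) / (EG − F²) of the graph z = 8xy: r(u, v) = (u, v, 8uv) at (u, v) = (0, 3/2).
K = -64/21025

Coefficients of the first fundamental form: E = 64*v^2 + 1, F = 64*u*v, G = 64*u^2 + 1.
Coefficients of the second fundamental form: L = 0, M = 8/sqrt(64*u^2 + 64*v^2 + 1), N = 0.
Assemble K = (LN − M²)/(EG − F²) = -64/(4096*u^4 + 8192*u^2*v^2 + 128*u^2 + 4096*v^4 + 128*v^2 + 1). At (u, v) = (0, 3/2): K = -64/21025.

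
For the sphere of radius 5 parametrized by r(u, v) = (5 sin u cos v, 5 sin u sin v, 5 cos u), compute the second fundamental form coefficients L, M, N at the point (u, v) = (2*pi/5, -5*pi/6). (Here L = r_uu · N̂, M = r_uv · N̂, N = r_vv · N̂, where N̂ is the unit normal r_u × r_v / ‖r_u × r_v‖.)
L = -5;  M = 0;  N = -25/8 - 5*sqrt(5)/8

Compute the unit normal N̂(u, v) = (sin(u)^2*cos(v)/Abs(sin(u)), sin(u)^2*sin(v)/Abs(sin(u)), sin(2*u)/(2*Abs(sin(u)))), and the second partials r_uu, r_uv, r_vv. Take dot products:
  L(u, v) = r_uu · N̂ = -5*sin(u)/Abs(sin(u)),
  M(u, v) = r_uv · N̂ = 0,
  N(u, v) = r_vv · N̂ = -5*sin(u)^3/Abs(sin(u)).
Evaluating at (u, v) = (2*pi/5, -5*pi/6):
  L = -5, M = 0, N = -25/8 - 5*sqrt(5)/8.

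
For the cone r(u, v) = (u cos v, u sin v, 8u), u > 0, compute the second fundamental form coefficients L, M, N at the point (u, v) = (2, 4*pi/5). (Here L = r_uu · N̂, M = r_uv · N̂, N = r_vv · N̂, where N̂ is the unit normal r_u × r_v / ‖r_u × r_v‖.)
L = 0;  M = 0;  N = 16*sqrt(65)/65

Compute the unit normal N̂(u, v) = (-8*sqrt(65)*u*cos(v)/(65*Abs(u)), -8*sqrt(65)*u*sin(v)/(65*Abs(u)), sqrt(65)*u/(65*Abs(u))), and the second partials r_uu, r_uv, r_vv. Take dot products:
  L(u, v) = r_uu · N̂ = 0,
  M(u, v) = r_uv · N̂ = 0,
  N(u, v) = r_vv · N̂ = 8*sqrt(65)*u^2/(65*Abs(u)).
Evaluating at (u, v) = (2, 4*pi/5):
  L = 0, M = 0, N = 16*sqrt(65)/65.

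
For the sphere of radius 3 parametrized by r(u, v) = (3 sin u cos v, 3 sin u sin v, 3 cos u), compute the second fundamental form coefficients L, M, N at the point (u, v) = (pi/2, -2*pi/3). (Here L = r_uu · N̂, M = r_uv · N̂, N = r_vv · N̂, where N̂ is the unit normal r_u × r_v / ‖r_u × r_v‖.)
L = -3;  M = 0;  N = -3

Compute the unit normal N̂(u, v) = (sin(u)^2*cos(v)/Abs(sin(u)), sin(u)^2*sin(v)/Abs(sin(u)), sin(2*u)/(2*Abs(sin(u)))), and the second partials r_uu, r_uv, r_vv. Take dot products:
  L(u, v) = r_uu · N̂ = -3*sin(u)/Abs(sin(u)),
  M(u, v) = r_uv · N̂ = 0,
  N(u, v) = r_vv · N̂ = -3*sin(u)^3/Abs(sin(u)).
Evaluating at (u, v) = (pi/2, -2*pi/3):
  L = -3, M = 0, N = -3.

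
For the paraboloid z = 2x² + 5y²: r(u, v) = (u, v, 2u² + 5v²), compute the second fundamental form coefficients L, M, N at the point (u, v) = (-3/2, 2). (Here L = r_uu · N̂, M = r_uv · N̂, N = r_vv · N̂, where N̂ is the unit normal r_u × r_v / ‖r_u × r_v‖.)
L = 4*sqrt(437)/437;  M = 0;  N = 10*sqrt(437)/437

Compute the unit normal N̂(u, v) = (-4*u/sqrt(16*u^2 + 100*v^2 + 1), -10*v/sqrt(16*u^2 + 100*v^2 + 1), 1/sqrt(16*u^2 + 100*v^2 + 1)), and the second partials r_uu, r_uv, r_vv. Take dot products:
  L(u, v) = r_uu · N̂ = 4/sqrt(16*u^2 + 100*v^2 + 1),
  M(u, v) = r_uv · N̂ = 0,
  N(u, v) = r_vv · N̂ = 10/sqrt(16*u^2 + 100*v^2 + 1).
Evaluating at (u, v) = (-3/2, 2):
  L = 4*sqrt(437)/437, M = 0, N = 10*sqrt(437)/437.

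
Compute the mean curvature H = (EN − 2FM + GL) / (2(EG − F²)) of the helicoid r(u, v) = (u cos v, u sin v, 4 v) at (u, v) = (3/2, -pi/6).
H = 0

With E = 1, F = 0, G = u^2 + 16, L = 0, M = -4/sqrt(u^2 + 16), N = 0, assemble
  H = (EN − 2FM + GL) / (2(EG − F²)) = 0.
At (u, v) = (3/2, -pi/6): H = 0.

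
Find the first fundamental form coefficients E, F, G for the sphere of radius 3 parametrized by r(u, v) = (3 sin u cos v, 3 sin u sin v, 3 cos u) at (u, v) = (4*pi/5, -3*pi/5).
E = 9;  F = 0;  G = 45/8 - 9*sqrt(5)/8

Partials: r_u = (3*cos(u)*cos(v), 3*sin(v)*cos(u), -3*sin(u)), r_v = (-3*sin(u)*sin(v), 3*sin(u)*cos(v), 0). As functions of (u, v):
  E = r_u · r_u = 9,
  F = r_u · r_v = 0,
  G = r_v · r_v = 9*sin(u)^2.
Evaluating at (u, v) = (4*pi/5, -3*pi/5): E = 9, F = 0, G = 45/8 - 9*sqrt(5)/8.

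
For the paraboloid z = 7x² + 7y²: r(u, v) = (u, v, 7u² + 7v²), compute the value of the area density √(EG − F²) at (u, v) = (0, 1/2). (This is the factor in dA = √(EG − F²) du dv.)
√(EG − F²)|_{(0, 1/2)} = 5*sqrt(2)

E = 196*u^2 + 1, F = 196*u*v, G = 196*v^2 + 1, so EG − F² = 196*u^2 + 196*v^2 + 1. Taking the positive square root: √(EG − F²) = sqrt(196*u^2 + 196*v^2 + 1). At (u, v) = (0, 1/2): 5*sqrt(2).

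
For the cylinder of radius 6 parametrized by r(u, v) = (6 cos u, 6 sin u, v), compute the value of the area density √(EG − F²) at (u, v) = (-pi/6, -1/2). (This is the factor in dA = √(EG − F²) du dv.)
√(EG − F²)|_{(-pi/6, -1/2)} = 6

E = 36, F = 0, G = 1, so EG − F² = 36. Taking the positive square root: √(EG − F²) = 6. At (u, v) = (-pi/6, -1/2): 6.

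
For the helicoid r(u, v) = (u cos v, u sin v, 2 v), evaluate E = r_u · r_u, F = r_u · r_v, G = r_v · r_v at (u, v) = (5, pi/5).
E = 1;  F = 0;  G = 29

Partials: r_u = (cos(v), sin(v), 0), r_v = (-u*sin(v), u*cos(v), 2). As functions of (u, v):
  E = r_u · r_u = 1,
  F = r_u · r_v = 0,
  G = r_v · r_v = u^2 + 4.
Evaluating at (u, v) = (5, pi/5): E = 1, F = 0, G = 29.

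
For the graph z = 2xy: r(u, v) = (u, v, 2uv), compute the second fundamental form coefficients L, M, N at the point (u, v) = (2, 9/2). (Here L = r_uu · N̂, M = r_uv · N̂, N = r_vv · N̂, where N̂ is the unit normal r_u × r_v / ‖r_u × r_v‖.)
L = 0;  M = sqrt(2)/7;  N = 0

Compute the unit normal N̂(u, v) = (-2*v/sqrt(4*u^2 + 4*v^2 + 1), -2*u/sqrt(4*u^2 + 4*v^2 + 1), 1/sqrt(4*u^2 + 4*v^2 + 1)), and the second partials r_uu, r_uv, r_vv. Take dot products:
  L(u, v) = r_uu · N̂ = 0,
  M(u, v) = r_uv · N̂ = 2/sqrt(4*u^2 + 4*v^2 + 1),
  N(u, v) = r_vv · N̂ = 0.
Evaluating at (u, v) = (2, 9/2):
  L = 0, M = sqrt(2)/7, N = 0.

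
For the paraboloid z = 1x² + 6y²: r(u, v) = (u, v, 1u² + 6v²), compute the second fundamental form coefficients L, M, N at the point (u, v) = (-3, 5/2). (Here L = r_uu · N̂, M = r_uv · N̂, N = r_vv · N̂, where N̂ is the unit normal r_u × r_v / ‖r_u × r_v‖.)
L = 2*sqrt(937)/937;  M = 0;  N = 12*sqrt(937)/937

Compute the unit normal N̂(u, v) = (-2*u/sqrt(4*u^2 + 144*v^2 + 1), -12*v/sqrt(4*u^2 + 144*v^2 + 1), 1/sqrt(4*u^2 + 144*v^2 + 1)), and the second partials r_uu, r_uv, r_vv. Take dot products:
  L(u, v) = r_uu · N̂ = 2/sqrt(4*u^2 + 144*v^2 + 1),
  M(u, v) = r_uv · N̂ = 0,
  N(u, v) = r_vv · N̂ = 12/sqrt(4*u^2 + 144*v^2 + 1).
Evaluating at (u, v) = (-3, 5/2):
  L = 2*sqrt(937)/937, M = 0, N = 12*sqrt(937)/937.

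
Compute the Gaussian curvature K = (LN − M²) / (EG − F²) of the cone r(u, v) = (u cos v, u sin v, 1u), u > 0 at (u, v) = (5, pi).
K = 0

Coefficients of the first fundamental form: E = 2, F = 0, G = u^2.
Coefficients of the second fundamental form: L = 0, M = 0, N = sqrt(2)*u^2/(2*Abs(u)).
Assemble K = (LN − M²)/(EG − F²) = 0. At (u, v) = (5, pi): K = 0.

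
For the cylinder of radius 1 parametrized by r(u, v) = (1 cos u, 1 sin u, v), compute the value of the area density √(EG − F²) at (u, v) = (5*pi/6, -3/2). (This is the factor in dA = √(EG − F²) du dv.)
√(EG − F²)|_{(5*pi/6, -3/2)} = 1

E = 1, F = 0, G = 1, so EG − F² = 1. Taking the positive square root: √(EG − F²) = 1. At (u, v) = (5*pi/6, -3/2): 1.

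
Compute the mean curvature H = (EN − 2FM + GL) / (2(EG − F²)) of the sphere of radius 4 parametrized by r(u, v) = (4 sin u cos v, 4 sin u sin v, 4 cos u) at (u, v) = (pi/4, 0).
H = -1/4

With E = 16, F = 0, G = 16*sin(u)^2, L = -4*sin(u)/Abs(sin(u)), M = 0, N = -4*sin(u)^3/Abs(sin(u)), assemble
  H = (EN − 2FM + GL) / (2(EG − F²)) = -sin(u)/(4*Abs(sin(u))).
At (u, v) = (pi/4, 0): H = -1/4.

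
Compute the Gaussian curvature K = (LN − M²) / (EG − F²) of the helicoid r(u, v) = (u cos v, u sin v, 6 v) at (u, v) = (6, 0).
K = -1/144

Coefficients of the first fundamental form: E = 1, F = 0, G = u^2 + 36.
Coefficients of the second fundamental form: L = 0, M = -6/sqrt(u^2 + 36), N = 0.
Assemble K = (LN − M²)/(EG − F²) = -36/(u^2 + 36)^2. At (u, v) = (6, 0): K = -1/144.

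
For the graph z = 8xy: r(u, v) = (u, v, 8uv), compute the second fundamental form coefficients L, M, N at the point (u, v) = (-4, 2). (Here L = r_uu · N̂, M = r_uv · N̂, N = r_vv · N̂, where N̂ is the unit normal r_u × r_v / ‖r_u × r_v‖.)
L = 0;  M = 8*sqrt(1281)/1281;  N = 0

Compute the unit normal N̂(u, v) = (-8*v/sqrt(64*u^2 + 64*v^2 + 1), -8*u/sqrt(64*u^2 + 64*v^2 + 1), 1/sqrt(64*u^2 + 64*v^2 + 1)), and the second partials r_uu, r_uv, r_vv. Take dot products:
  L(u, v) = r_uu · N̂ = 0,
  M(u, v) = r_uv · N̂ = 8/sqrt(64*u^2 + 64*v^2 + 1),
  N(u, v) = r_vv · N̂ = 0.
Evaluating at (u, v) = (-4, 2):
  L = 0, M = 8*sqrt(1281)/1281, N = 0.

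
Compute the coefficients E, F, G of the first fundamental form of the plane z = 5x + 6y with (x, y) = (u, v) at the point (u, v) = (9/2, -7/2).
E = 26;  F = 30;  G = 37

Partials: r_u = (1, 0, 5), r_v = (0, 1, 6). As functions of (u, v):
  E = r_u · r_u = 26,
  F = r_u · r_v = 30,
  G = r_v · r_v = 37.
Evaluating at (u, v) = (9/2, -7/2): E = 26, F = 30, G = 37.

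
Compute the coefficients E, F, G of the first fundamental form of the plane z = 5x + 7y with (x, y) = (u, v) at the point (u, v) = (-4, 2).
E = 26;  F = 35;  G = 50

Partials: r_u = (1, 0, 5), r_v = (0, 1, 7). As functions of (u, v):
  E = r_u · r_u = 26,
  F = r_u · r_v = 35,
  G = r_v · r_v = 50.
Evaluating at (u, v) = (-4, 2): E = 26, F = 35, G = 50.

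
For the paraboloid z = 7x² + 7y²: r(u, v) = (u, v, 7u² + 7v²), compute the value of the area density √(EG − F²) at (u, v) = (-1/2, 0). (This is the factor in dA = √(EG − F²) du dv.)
√(EG − F²)|_{(-1/2, 0)} = 5*sqrt(2)

E = 196*u^2 + 1, F = 196*u*v, G = 196*v^2 + 1, so EG − F² = 196*u^2 + 196*v^2 + 1. Taking the positive square root: √(EG − F²) = sqrt(196*u^2 + 196*v^2 + 1). At (u, v) = (-1/2, 0): 5*sqrt(2).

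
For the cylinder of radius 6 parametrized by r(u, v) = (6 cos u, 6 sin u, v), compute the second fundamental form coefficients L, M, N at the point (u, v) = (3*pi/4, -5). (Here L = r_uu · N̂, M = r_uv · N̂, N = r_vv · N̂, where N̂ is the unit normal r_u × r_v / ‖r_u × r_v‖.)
L = -6;  M = 0;  N = 0

Compute the unit normal N̂(u, v) = (cos(u), sin(u), 0), and the second partials r_uu, r_uv, r_vv. Take dot products:
  L(u, v) = r_uu · N̂ = -6,
  M(u, v) = r_uv · N̂ = 0,
  N(u, v) = r_vv · N̂ = 0.
Evaluating at (u, v) = (3*pi/4, -5):
  L = -6, M = 0, N = 0.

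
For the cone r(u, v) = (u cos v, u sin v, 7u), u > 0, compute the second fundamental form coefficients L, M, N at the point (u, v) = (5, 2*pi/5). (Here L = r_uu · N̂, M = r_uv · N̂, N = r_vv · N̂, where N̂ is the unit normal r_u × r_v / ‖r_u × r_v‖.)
L = 0;  M = 0;  N = 7*sqrt(2)/2

Compute the unit normal N̂(u, v) = (-7*sqrt(2)*u*cos(v)/(10*Abs(u)), -7*sqrt(2)*u*sin(v)/(10*Abs(u)), sqrt(2)*u/(10*Abs(u))), and the second partials r_uu, r_uv, r_vv. Take dot products:
  L(u, v) = r_uu · N̂ = 0,
  M(u, v) = r_uv · N̂ = 0,
  N(u, v) = r_vv · N̂ = 7*sqrt(2)*u^2/(10*Abs(u)).
Evaluating at (u, v) = (5, 2*pi/5):
  L = 0, M = 0, N = 7*sqrt(2)/2.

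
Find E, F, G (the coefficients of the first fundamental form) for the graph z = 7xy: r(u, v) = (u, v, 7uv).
E = 49*v^2 + 1;  F = 49*u*v;  G = 49*u^2 + 1

Compute partials: r_u = (1, 0, 7*v), r_v = (0, 1, 7*u). Then
  E = r_u · r_u = 49*v^2 + 1,
  F = r_u · r_v = 49*u*v,
  G = r_v · r_v = 49*u^2 + 1.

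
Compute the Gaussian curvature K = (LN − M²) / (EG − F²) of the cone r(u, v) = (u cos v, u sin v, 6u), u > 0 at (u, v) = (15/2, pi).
K = 0

Coefficients of the first fundamental form: E = 37, F = 0, G = u^2.
Coefficients of the second fundamental form: L = 0, M = 0, N = 6*sqrt(37)*u^2/(37*Abs(u)).
Assemble K = (LN − M²)/(EG − F²) = 0. At (u, v) = (15/2, pi): K = 0.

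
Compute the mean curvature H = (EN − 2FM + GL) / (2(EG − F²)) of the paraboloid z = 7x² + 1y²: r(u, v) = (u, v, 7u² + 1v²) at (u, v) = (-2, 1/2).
H = 799*sqrt(786)/617796

With E = 196*u^2 + 1, F = 28*u*v, G = 4*v^2 + 1, L = 14/sqrt(196*u^2 + 4*v^2 + 1), M = 0, N = 2/sqrt(196*u^2 + 4*v^2 + 1), assemble
  H = (EN − 2FM + GL) / (2(EG − F²)) = 4*(49*u^2 + 7*v^2 + 2)/(196*u^2 + 4*v^2 + 1)^(3/2).
At (u, v) = (-2, 1/2): H = 799*sqrt(786)/617796.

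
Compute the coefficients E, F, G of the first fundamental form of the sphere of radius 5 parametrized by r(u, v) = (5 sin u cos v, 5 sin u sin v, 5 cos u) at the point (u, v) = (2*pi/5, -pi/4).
E = 25;  F = 0;  G = 25*sqrt(5)/8 + 125/8

Partials: r_u = (5*cos(u)*cos(v), 5*sin(v)*cos(u), -5*sin(u)), r_v = (-5*sin(u)*sin(v), 5*sin(u)*cos(v), 0). As functions of (u, v):
  E = r_u · r_u = 25,
  F = r_u · r_v = 0,
  G = r_v · r_v = 25*sin(u)^2.
Evaluating at (u, v) = (2*pi/5, -pi/4): E = 25, F = 0, G = 25*sqrt(5)/8 + 125/8.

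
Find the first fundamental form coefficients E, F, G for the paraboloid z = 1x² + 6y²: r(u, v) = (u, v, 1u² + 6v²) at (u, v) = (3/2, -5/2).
E = 10;  F = -90;  G = 901

Partials: r_u = (1, 0, 2*u), r_v = (0, 1, 12*v). As functions of (u, v):
  E = r_u · r_u = 4*u^2 + 1,
  F = r_u · r_v = 24*u*v,
  G = r_v · r_v = 144*v^2 + 1.
Evaluating at (u, v) = (3/2, -5/2): E = 10, F = -90, G = 901.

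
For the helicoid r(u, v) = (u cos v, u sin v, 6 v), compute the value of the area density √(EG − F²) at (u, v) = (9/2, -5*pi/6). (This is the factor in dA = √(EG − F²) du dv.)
√(EG − F²)|_{(9/2, -5*pi/6)} = 15/2

E = 1, F = 0, G = u^2 + 36, so EG − F² = u^2 + 36. Taking the positive square root: √(EG − F²) = sqrt(u^2 + 36). At (u, v) = (9/2, -5*pi/6): 15/2.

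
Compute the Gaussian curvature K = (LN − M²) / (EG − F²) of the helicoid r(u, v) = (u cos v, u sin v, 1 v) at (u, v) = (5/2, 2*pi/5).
K = -16/841

Coefficients of the first fundamental form: E = 1, F = 0, G = u^2 + 1.
Coefficients of the second fundamental form: L = 0, M = -1/sqrt(u^2 + 1), N = 0.
Assemble K = (LN − M²)/(EG − F²) = -1/(u^2 + 1)^2. At (u, v) = (5/2, 2*pi/5): K = -16/841.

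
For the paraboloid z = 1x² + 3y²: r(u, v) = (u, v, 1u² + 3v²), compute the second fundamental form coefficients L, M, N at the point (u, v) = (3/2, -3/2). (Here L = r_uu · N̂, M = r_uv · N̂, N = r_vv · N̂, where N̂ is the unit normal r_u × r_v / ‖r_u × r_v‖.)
L = 2*sqrt(91)/91;  M = 0;  N = 6*sqrt(91)/91

Compute the unit normal N̂(u, v) = (-2*u/sqrt(4*u^2 + 36*v^2 + 1), -6*v/sqrt(4*u^2 + 36*v^2 + 1), 1/sqrt(4*u^2 + 36*v^2 + 1)), and the second partials r_uu, r_uv, r_vv. Take dot products:
  L(u, v) = r_uu · N̂ = 2/sqrt(4*u^2 + 36*v^2 + 1),
  M(u, v) = r_uv · N̂ = 0,
  N(u, v) = r_vv · N̂ = 6/sqrt(4*u^2 + 36*v^2 + 1).
Evaluating at (u, v) = (3/2, -3/2):
  L = 2*sqrt(91)/91, M = 0, N = 6*sqrt(91)/91.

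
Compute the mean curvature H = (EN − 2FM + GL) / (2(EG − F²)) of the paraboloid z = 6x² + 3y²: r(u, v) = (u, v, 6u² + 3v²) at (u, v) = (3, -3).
H = 5841*sqrt(1621)/2627641

With E = 144*u^2 + 1, F = 72*u*v, G = 36*v^2 + 1, L = 12/sqrt(144*u^2 + 36*v^2 + 1), M = 0, N = 6/sqrt(144*u^2 + 36*v^2 + 1), assemble
  H = (EN − 2FM + GL) / (2(EG − F²)) = 9*(48*u^2 + 24*v^2 + 1)/(144*u^2 + 36*v^2 + 1)^(3/2).
At (u, v) = (3, -3): H = 5841*sqrt(1621)/2627641.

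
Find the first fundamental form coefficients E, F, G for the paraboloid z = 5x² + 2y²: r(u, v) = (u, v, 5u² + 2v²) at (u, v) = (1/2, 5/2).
E = 26;  F = 50;  G = 101

Partials: r_u = (1, 0, 10*u), r_v = (0, 1, 4*v). As functions of (u, v):
  E = r_u · r_u = 100*u^2 + 1,
  F = r_u · r_v = 40*u*v,
  G = r_v · r_v = 16*v^2 + 1.
Evaluating at (u, v) = (1/2, 5/2): E = 26, F = 50, G = 101.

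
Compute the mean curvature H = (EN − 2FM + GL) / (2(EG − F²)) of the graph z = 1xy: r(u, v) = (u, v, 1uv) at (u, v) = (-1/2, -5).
H = -4*sqrt(105)/2205

With E = v^2 + 1, F = u*v, G = u^2 + 1, L = 0, M = 1/sqrt(u^2 + v^2 + 1), N = 0, assemble
  H = (EN − 2FM + GL) / (2(EG − F²)) = -u*v/(u^2 + v^2 + 1)^(3/2).
At (u, v) = (-1/2, -5): H = -4*sqrt(105)/2205.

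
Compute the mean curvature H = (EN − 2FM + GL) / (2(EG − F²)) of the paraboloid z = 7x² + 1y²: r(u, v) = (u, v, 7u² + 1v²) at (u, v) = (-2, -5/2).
H = 967*sqrt(10)/72900

With E = 196*u^2 + 1, F = 28*u*v, G = 4*v^2 + 1, L = 14/sqrt(196*u^2 + 4*v^2 + 1), M = 0, N = 2/sqrt(196*u^2 + 4*v^2 + 1), assemble
  H = (EN − 2FM + GL) / (2(EG − F²)) = 4*(49*u^2 + 7*v^2 + 2)/(196*u^2 + 4*v^2 + 1)^(3/2).
At (u, v) = (-2, -5/2): H = 967*sqrt(10)/72900.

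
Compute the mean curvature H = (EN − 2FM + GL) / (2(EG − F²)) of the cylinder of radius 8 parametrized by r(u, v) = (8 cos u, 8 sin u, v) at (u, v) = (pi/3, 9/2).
H = -1/16

With E = 64, F = 0, G = 1, L = -8, M = 0, N = 0, assemble
  H = (EN − 2FM + GL) / (2(EG − F²)) = -1/16.
At (u, v) = (pi/3, 9/2): H = -1/16.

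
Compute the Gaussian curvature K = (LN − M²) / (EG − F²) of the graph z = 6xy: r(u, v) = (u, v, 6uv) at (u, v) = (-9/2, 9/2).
K = -36/2128681

Coefficients of the first fundamental form: E = 36*v^2 + 1, F = 36*u*v, G = 36*u^2 + 1.
Coefficients of the second fundamental form: L = 0, M = 6/sqrt(36*u^2 + 36*v^2 + 1), N = 0.
Assemble K = (LN − M²)/(EG − F²) = -36/(1296*u^4 + 2592*u^2*v^2 + 72*u^2 + 1296*v^4 + 72*v^2 + 1). At (u, v) = (-9/2, 9/2): K = -36/2128681.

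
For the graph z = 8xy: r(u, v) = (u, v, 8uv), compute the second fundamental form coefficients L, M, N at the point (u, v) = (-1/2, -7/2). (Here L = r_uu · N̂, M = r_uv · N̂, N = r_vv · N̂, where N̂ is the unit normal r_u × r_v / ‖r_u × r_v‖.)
L = 0;  M = 8*sqrt(89)/267;  N = 0

Compute the unit normal N̂(u, v) = (-8*v/sqrt(64*u^2 + 64*v^2 + 1), -8*u/sqrt(64*u^2 + 64*v^2 + 1), 1/sqrt(64*u^2 + 64*v^2 + 1)), and the second partials r_uu, r_uv, r_vv. Take dot products:
  L(u, v) = r_uu · N̂ = 0,
  M(u, v) = r_uv · N̂ = 8/sqrt(64*u^2 + 64*v^2 + 1),
  N(u, v) = r_vv · N̂ = 0.
Evaluating at (u, v) = (-1/2, -7/2):
  L = 0, M = 8*sqrt(89)/267, N = 0.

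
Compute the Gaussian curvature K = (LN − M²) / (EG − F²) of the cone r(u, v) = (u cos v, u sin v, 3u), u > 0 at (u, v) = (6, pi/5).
K = 0

Coefficients of the first fundamental form: E = 10, F = 0, G = u^2.
Coefficients of the second fundamental form: L = 0, M = 0, N = 3*sqrt(10)*u^2/(10*Abs(u)).
Assemble K = (LN − M²)/(EG − F²) = 0. At (u, v) = (6, pi/5): K = 0.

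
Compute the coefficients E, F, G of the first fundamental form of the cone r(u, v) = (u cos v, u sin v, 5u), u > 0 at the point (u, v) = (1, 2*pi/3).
E = 26;  F = 0;  G = 1

Partials: r_u = (cos(v), sin(v), 5), r_v = (-u*sin(v), u*cos(v), 0). As functions of (u, v):
  E = r_u · r_u = 26,
  F = r_u · r_v = 0,
  G = r_v · r_v = u^2.
Evaluating at (u, v) = (1, 2*pi/3): E = 26, F = 0, G = 1.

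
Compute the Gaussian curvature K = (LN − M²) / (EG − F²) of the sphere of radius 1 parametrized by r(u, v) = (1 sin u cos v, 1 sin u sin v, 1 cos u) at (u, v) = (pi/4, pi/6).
K = 1

Coefficients of the first fundamental form: E = 1, F = 0, G = sin(u)^2.
Coefficients of the second fundamental form: L = -sin(u)/Abs(sin(u)), M = 0, N = -sin(u)^3/Abs(sin(u)).
Assemble K = (LN − M²)/(EG − F²) = 1. At (u, v) = (pi/4, pi/6): K = 1.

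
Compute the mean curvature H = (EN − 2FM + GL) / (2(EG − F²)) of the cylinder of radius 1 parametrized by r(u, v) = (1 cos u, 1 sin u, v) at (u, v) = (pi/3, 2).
H = -1/2

With E = 1, F = 0, G = 1, L = -1, M = 0, N = 0, assemble
  H = (EN − 2FM + GL) / (2(EG − F²)) = -1/2.
At (u, v) = (pi/3, 2): H = -1/2.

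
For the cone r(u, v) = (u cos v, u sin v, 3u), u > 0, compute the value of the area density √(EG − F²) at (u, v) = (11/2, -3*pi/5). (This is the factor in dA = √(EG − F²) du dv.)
√(EG − F²)|_{(11/2, -3*pi/5)} = 11*sqrt(10)/2

E = 10, F = 0, G = u^2, so EG − F² = 10*u^2. Taking the positive square root: √(EG − F²) = sqrt(10)*Abs(u). At (u, v) = (11/2, -3*pi/5): 11*sqrt(10)/2.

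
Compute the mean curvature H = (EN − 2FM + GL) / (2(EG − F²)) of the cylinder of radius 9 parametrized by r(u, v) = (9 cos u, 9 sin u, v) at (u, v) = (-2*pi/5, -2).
H = -1/18

With E = 81, F = 0, G = 1, L = -9, M = 0, N = 0, assemble
  H = (EN − 2FM + GL) / (2(EG − F²)) = -1/18.
At (u, v) = (-2*pi/5, -2): H = -1/18.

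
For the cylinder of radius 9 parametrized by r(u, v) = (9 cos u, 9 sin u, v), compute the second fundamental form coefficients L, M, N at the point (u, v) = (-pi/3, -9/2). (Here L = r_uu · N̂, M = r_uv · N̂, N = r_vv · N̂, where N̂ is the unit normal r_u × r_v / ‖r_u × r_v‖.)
L = -9;  M = 0;  N = 0

Compute the unit normal N̂(u, v) = (cos(u), sin(u), 0), and the second partials r_uu, r_uv, r_vv. Take dot products:
  L(u, v) = r_uu · N̂ = -9,
  M(u, v) = r_uv · N̂ = 0,
  N(u, v) = r_vv · N̂ = 0.
Evaluating at (u, v) = (-pi/3, -9/2):
  L = -9, M = 0, N = 0.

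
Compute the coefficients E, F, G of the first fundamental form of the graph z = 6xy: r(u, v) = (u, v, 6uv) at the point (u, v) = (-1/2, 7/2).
E = 442;  F = -63;  G = 10

Partials: r_u = (1, 0, 6*v), r_v = (0, 1, 6*u). As functions of (u, v):
  E = r_u · r_u = 36*v^2 + 1,
  F = r_u · r_v = 36*u*v,
  G = r_v · r_v = 36*u^2 + 1.
Evaluating at (u, v) = (-1/2, 7/2): E = 442, F = -63, G = 10.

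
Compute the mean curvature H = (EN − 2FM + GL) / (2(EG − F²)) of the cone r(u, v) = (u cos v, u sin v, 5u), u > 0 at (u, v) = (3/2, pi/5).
H = 5*sqrt(26)/78

With E = 26, F = 0, G = u^2, L = 0, M = 0, N = 5*sqrt(26)*u^2/(26*Abs(u)), assemble
  H = (EN − 2FM + GL) / (2(EG − F²)) = 5*sqrt(26)/(52*Abs(u)).
At (u, v) = (3/2, pi/5): H = 5*sqrt(26)/78.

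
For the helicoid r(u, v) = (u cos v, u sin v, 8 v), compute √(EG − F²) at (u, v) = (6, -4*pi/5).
√(EG − F²)|_{(6, -4*pi/5)} = 10

E = 1, F = 0, G = u^2 + 64; EG − F² = u^2 + 64; √(EG − F²) = sqrt(u^2 + 64). At the given point: 10.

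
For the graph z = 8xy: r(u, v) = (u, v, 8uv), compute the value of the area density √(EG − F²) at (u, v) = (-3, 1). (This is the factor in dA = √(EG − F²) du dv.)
√(EG − F²)|_{(-3, 1)} = sqrt(641)

E = 64*v^2 + 1, F = 64*u*v, G = 64*u^2 + 1, so EG − F² = 64*u^2 + 64*v^2 + 1. Taking the positive square root: √(EG − F²) = sqrt(64*u^2 + 64*v^2 + 1). At (u, v) = (-3, 1): sqrt(641).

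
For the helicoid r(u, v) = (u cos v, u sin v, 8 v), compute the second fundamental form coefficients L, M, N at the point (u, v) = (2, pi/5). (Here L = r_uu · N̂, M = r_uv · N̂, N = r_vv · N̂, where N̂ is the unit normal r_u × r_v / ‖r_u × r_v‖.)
L = 0;  M = -4*sqrt(17)/17;  N = 0

Compute the unit normal N̂(u, v) = (8*sin(v)/sqrt(u^2 + 64), -8*cos(v)/sqrt(u^2 + 64), u/sqrt(u^2 + 64)), and the second partials r_uu, r_uv, r_vv. Take dot products:
  L(u, v) = r_uu · N̂ = 0,
  M(u, v) = r_uv · N̂ = -8/sqrt(u^2 + 64),
  N(u, v) = r_vv · N̂ = 0.
Evaluating at (u, v) = (2, pi/5):
  L = 0, M = -4*sqrt(17)/17, N = 0.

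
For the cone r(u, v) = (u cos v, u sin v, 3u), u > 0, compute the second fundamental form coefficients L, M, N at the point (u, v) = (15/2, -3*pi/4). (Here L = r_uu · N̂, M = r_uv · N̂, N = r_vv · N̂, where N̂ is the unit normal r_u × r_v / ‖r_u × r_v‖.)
L = 0;  M = 0;  N = 9*sqrt(10)/4

Compute the unit normal N̂(u, v) = (-3*sqrt(10)*u*cos(v)/(10*Abs(u)), -3*sqrt(10)*u*sin(v)/(10*Abs(u)), sqrt(10)*u/(10*Abs(u))), and the second partials r_uu, r_uv, r_vv. Take dot products:
  L(u, v) = r_uu · N̂ = 0,
  M(u, v) = r_uv · N̂ = 0,
  N(u, v) = r_vv · N̂ = 3*sqrt(10)*u^2/(10*Abs(u)).
Evaluating at (u, v) = (15/2, -3*pi/4):
  L = 0, M = 0, N = 9*sqrt(10)/4.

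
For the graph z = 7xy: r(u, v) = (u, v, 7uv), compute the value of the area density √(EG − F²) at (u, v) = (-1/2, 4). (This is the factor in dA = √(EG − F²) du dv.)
√(EG − F²)|_{(-1/2, 4)} = sqrt(3189)/2

E = 49*v^2 + 1, F = 49*u*v, G = 49*u^2 + 1, so EG − F² = 49*u^2 + 49*v^2 + 1. Taking the positive square root: √(EG − F²) = sqrt(49*u^2 + 49*v^2 + 1). At (u, v) = (-1/2, 4): sqrt(3189)/2.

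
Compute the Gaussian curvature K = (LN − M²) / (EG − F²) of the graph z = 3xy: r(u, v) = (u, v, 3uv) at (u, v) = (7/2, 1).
K = -144/231361

Coefficients of the first fundamental form: E = 9*v^2 + 1, F = 9*u*v, G = 9*u^2 + 1.
Coefficients of the second fundamental form: L = 0, M = 3/sqrt(9*u^2 + 9*v^2 + 1), N = 0.
Assemble K = (LN − M²)/(EG − F²) = -9/(81*u^4 + 162*u^2*v^2 + 18*u^2 + 81*v^4 + 18*v^2 + 1). At (u, v) = (7/2, 1): K = -144/231361.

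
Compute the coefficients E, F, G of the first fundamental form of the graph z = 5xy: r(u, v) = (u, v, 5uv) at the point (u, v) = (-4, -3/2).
E = 229/4;  F = 150;  G = 401

Partials: r_u = (1, 0, 5*v), r_v = (0, 1, 5*u). As functions of (u, v):
  E = r_u · r_u = 25*v^2 + 1,
  F = r_u · r_v = 25*u*v,
  G = r_v · r_v = 25*u^2 + 1.
Evaluating at (u, v) = (-4, -3/2): E = 229/4, F = 150, G = 401.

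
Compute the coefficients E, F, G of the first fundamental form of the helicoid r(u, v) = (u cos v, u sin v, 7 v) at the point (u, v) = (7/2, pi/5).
E = 1;  F = 0;  G = 245/4

Partials: r_u = (cos(v), sin(v), 0), r_v = (-u*sin(v), u*cos(v), 7). As functions of (u, v):
  E = r_u · r_u = 1,
  F = r_u · r_v = 0,
  G = r_v · r_v = u^2 + 49.
Evaluating at (u, v) = (7/2, pi/5): E = 1, F = 0, G = 245/4.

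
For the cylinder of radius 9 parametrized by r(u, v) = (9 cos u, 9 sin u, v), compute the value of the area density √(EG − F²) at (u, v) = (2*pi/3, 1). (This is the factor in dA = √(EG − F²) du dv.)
√(EG − F²)|_{(2*pi/3, 1)} = 9

E = 81, F = 0, G = 1, so EG − F² = 81. Taking the positive square root: √(EG − F²) = 9. At (u, v) = (2*pi/3, 1): 9.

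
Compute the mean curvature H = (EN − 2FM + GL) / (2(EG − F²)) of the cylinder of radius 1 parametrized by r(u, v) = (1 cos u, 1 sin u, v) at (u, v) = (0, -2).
H = -1/2

With E = 1, F = 0, G = 1, L = -1, M = 0, N = 0, assemble
  H = (EN − 2FM + GL) / (2(EG − F²)) = -1/2.
At (u, v) = (0, -2): H = -1/2.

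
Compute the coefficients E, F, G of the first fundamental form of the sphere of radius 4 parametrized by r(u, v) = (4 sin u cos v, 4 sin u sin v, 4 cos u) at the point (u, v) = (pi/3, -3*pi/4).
E = 16;  F = 0;  G = 12

Partials: r_u = (4*cos(u)*cos(v), 4*sin(v)*cos(u), -4*sin(u)), r_v = (-4*sin(u)*sin(v), 4*sin(u)*cos(v), 0). As functions of (u, v):
  E = r_u · r_u = 16,
  F = r_u · r_v = 0,
  G = r_v · r_v = 16*sin(u)^2.
Evaluating at (u, v) = (pi/3, -3*pi/4): E = 16, F = 0, G = 12.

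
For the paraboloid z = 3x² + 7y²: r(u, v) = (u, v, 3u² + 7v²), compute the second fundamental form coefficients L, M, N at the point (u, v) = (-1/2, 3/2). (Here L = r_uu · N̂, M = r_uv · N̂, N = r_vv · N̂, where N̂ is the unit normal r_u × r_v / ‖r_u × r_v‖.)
L = 6*sqrt(451)/451;  M = 0;  N = 14*sqrt(451)/451

Compute the unit normal N̂(u, v) = (-6*u/sqrt(36*u^2 + 196*v^2 + 1), -14*v/sqrt(36*u^2 + 196*v^2 + 1), 1/sqrt(36*u^2 + 196*v^2 + 1)), and the second partials r_uu, r_uv, r_vv. Take dot products:
  L(u, v) = r_uu · N̂ = 6/sqrt(36*u^2 + 196*v^2 + 1),
  M(u, v) = r_uv · N̂ = 0,
  N(u, v) = r_vv · N̂ = 14/sqrt(36*u^2 + 196*v^2 + 1).
Evaluating at (u, v) = (-1/2, 3/2):
  L = 6*sqrt(451)/451, M = 0, N = 14*sqrt(451)/451.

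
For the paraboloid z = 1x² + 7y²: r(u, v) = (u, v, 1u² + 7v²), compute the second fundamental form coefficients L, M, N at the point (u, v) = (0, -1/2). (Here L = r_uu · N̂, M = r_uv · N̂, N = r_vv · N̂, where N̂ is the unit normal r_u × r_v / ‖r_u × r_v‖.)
L = sqrt(2)/5;  M = 0;  N = 7*sqrt(2)/5

Compute the unit normal N̂(u, v) = (-2*u/sqrt(4*u^2 + 196*v^2 + 1), -14*v/sqrt(4*u^2 + 196*v^2 + 1), 1/sqrt(4*u^2 + 196*v^2 + 1)), and the second partials r_uu, r_uv, r_vv. Take dot products:
  L(u, v) = r_uu · N̂ = 2/sqrt(4*u^2 + 196*v^2 + 1),
  M(u, v) = r_uv · N̂ = 0,
  N(u, v) = r_vv · N̂ = 14/sqrt(4*u^2 + 196*v^2 + 1).
Evaluating at (u, v) = (0, -1/2):
  L = sqrt(2)/5, M = 0, N = 7*sqrt(2)/5.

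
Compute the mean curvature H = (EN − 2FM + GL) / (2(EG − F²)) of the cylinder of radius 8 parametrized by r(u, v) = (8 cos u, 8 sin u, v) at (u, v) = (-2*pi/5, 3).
H = -1/16

With E = 64, F = 0, G = 1, L = -8, M = 0, N = 0, assemble
  H = (EN − 2FM + GL) / (2(EG − F²)) = -1/16.
At (u, v) = (-2*pi/5, 3): H = -1/16.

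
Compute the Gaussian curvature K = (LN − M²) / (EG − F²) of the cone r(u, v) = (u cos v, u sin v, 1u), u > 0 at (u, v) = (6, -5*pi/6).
K = 0

Coefficients of the first fundamental form: E = 2, F = 0, G = u^2.
Coefficients of the second fundamental form: L = 0, M = 0, N = sqrt(2)*u^2/(2*Abs(u)).
Assemble K = (LN − M²)/(EG − F²) = 0. At (u, v) = (6, -5*pi/6): K = 0.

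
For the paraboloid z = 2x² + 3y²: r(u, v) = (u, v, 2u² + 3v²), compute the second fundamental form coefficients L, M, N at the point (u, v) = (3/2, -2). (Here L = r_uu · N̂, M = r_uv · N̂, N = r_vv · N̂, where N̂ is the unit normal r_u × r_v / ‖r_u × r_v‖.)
L = 4*sqrt(181)/181;  M = 0;  N = 6*sqrt(181)/181

Compute the unit normal N̂(u, v) = (-4*u/sqrt(16*u^2 + 36*v^2 + 1), -6*v/sqrt(16*u^2 + 36*v^2 + 1), 1/sqrt(16*u^2 + 36*v^2 + 1)), and the second partials r_uu, r_uv, r_vv. Take dot products:
  L(u, v) = r_uu · N̂ = 4/sqrt(16*u^2 + 36*v^2 + 1),
  M(u, v) = r_uv · N̂ = 0,
  N(u, v) = r_vv · N̂ = 6/sqrt(16*u^2 + 36*v^2 + 1).
Evaluating at (u, v) = (3/2, -2):
  L = 4*sqrt(181)/181, M = 0, N = 6*sqrt(181)/181.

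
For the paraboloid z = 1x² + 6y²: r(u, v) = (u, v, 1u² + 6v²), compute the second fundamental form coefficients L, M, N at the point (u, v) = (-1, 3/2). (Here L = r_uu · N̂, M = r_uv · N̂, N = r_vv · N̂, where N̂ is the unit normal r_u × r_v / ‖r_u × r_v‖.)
L = 2*sqrt(329)/329;  M = 0;  N = 12*sqrt(329)/329

Compute the unit normal N̂(u, v) = (-2*u/sqrt(4*u^2 + 144*v^2 + 1), -12*v/sqrt(4*u^2 + 144*v^2 + 1), 1/sqrt(4*u^2 + 144*v^2 + 1)), and the second partials r_uu, r_uv, r_vv. Take dot products:
  L(u, v) = r_uu · N̂ = 2/sqrt(4*u^2 + 144*v^2 + 1),
  M(u, v) = r_uv · N̂ = 0,
  N(u, v) = r_vv · N̂ = 12/sqrt(4*u^2 + 144*v^2 + 1).
Evaluating at (u, v) = (-1, 3/2):
  L = 2*sqrt(329)/329, M = 0, N = 12*sqrt(329)/329.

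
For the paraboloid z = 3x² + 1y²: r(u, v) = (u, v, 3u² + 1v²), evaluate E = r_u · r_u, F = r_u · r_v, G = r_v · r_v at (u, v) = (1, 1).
E = 37;  F = 12;  G = 5

Partials: r_u = (1, 0, 6*u), r_v = (0, 1, 2*v). As functions of (u, v):
  E = r_u · r_u = 36*u^2 + 1,
  F = r_u · r_v = 12*u*v,
  G = r_v · r_v = 4*v^2 + 1.
Evaluating at (u, v) = (1, 1): E = 37, F = 12, G = 5.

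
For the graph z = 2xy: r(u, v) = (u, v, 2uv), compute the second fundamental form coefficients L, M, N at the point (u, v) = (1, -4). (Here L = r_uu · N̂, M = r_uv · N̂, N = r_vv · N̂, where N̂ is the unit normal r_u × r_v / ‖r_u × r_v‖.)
L = 0;  M = 2*sqrt(69)/69;  N = 0

Compute the unit normal N̂(u, v) = (-2*v/sqrt(4*u^2 + 4*v^2 + 1), -2*u/sqrt(4*u^2 + 4*v^2 + 1), 1/sqrt(4*u^2 + 4*v^2 + 1)), and the second partials r_uu, r_uv, r_vv. Take dot products:
  L(u, v) = r_uu · N̂ = 0,
  M(u, v) = r_uv · N̂ = 2/sqrt(4*u^2 + 4*v^2 + 1),
  N(u, v) = r_vv · N̂ = 0.
Evaluating at (u, v) = (1, -4):
  L = 0, M = 2*sqrt(69)/69, N = 0.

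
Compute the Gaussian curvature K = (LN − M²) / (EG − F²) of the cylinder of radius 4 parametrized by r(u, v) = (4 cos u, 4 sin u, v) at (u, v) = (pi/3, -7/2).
K = 0

Coefficients of the first fundamental form: E = 16, F = 0, G = 1.
Coefficients of the second fundamental form: L = -4, M = 0, N = 0.
Assemble K = (LN − M²)/(EG − F²) = 0. At (u, v) = (pi/3, -7/2): K = 0.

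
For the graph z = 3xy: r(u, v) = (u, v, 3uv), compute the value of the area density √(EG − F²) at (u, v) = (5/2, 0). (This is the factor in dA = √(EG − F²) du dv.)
√(EG − F²)|_{(5/2, 0)} = sqrt(229)/2

E = 9*v^2 + 1, F = 9*u*v, G = 9*u^2 + 1, so EG − F² = 9*u^2 + 9*v^2 + 1. Taking the positive square root: √(EG − F²) = sqrt(9*u^2 + 9*v^2 + 1). At (u, v) = (5/2, 0): sqrt(229)/2.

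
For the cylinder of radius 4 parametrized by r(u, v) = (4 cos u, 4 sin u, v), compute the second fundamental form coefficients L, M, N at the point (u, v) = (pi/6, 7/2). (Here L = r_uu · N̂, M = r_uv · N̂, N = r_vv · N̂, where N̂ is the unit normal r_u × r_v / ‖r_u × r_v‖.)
L = -4;  M = 0;  N = 0

Compute the unit normal N̂(u, v) = (cos(u), sin(u), 0), and the second partials r_uu, r_uv, r_vv. Take dot products:
  L(u, v) = r_uu · N̂ = -4,
  M(u, v) = r_uv · N̂ = 0,
  N(u, v) = r_vv · N̂ = 0.
Evaluating at (u, v) = (pi/6, 7/2):
  L = -4, M = 0, N = 0.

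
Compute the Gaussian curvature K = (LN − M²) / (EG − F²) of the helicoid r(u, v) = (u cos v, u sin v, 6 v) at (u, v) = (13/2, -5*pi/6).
K = -576/97969

Coefficients of the first fundamental form: E = 1, F = 0, G = u^2 + 36.
Coefficients of the second fundamental form: L = 0, M = -6/sqrt(u^2 + 36), N = 0.
Assemble K = (LN − M²)/(EG − F²) = -36/(u^2 + 36)^2. At (u, v) = (13/2, -5*pi/6): K = -576/97969.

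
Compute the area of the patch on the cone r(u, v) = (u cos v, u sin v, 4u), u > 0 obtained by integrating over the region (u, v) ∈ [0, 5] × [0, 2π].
Area = 25*sqrt(17)*pi

Area = ∫∫ √(EG − F²) du dv with √(EG − F²) = sqrt(17)*Abs(u). Integrating over [0, 5] × [0, 2π] gives 25*sqrt(17)*pi.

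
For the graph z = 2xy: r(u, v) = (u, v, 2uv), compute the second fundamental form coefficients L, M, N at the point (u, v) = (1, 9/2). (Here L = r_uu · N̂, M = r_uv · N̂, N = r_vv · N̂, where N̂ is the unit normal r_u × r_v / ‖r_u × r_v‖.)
L = 0;  M = sqrt(86)/43;  N = 0

Compute the unit normal N̂(u, v) = (-2*v/sqrt(4*u^2 + 4*v^2 + 1), -2*u/sqrt(4*u^2 + 4*v^2 + 1), 1/sqrt(4*u^2 + 4*v^2 + 1)), and the second partials r_uu, r_uv, r_vv. Take dot products:
  L(u, v) = r_uu · N̂ = 0,
  M(u, v) = r_uv · N̂ = 2/sqrt(4*u^2 + 4*v^2 + 1),
  N(u, v) = r_vv · N̂ = 0.
Evaluating at (u, v) = (1, 9/2):
  L = 0, M = sqrt(86)/43, N = 0.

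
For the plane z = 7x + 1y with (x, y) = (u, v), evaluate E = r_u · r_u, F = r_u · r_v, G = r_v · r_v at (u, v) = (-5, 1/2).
E = 50;  F = 7;  G = 2

Partials: r_u = (1, 0, 7), r_v = (0, 1, 1). As functions of (u, v):
  E = r_u · r_u = 50,
  F = r_u · r_v = 7,
  G = r_v · r_v = 2.
Evaluating at (u, v) = (-5, 1/2): E = 50, F = 7, G = 2.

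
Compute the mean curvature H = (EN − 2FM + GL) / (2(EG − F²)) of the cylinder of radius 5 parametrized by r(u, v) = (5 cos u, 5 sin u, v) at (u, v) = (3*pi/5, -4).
H = -1/10

With E = 25, F = 0, G = 1, L = -5, M = 0, N = 0, assemble
  H = (EN − 2FM + GL) / (2(EG − F²)) = -1/10.
At (u, v) = (3*pi/5, -4): H = -1/10.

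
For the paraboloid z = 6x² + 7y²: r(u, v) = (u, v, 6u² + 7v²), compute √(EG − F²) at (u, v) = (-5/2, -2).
√(EG − F²)|_{(-5/2, -2)} = sqrt(1685)

E = 144*u^2 + 1, F = 168*u*v, G = 196*v^2 + 1; EG − F² = 144*u^2 + 196*v^2 + 1; √(EG − F²) = sqrt(144*u^2 + 196*v^2 + 1). At the given point: sqrt(1685).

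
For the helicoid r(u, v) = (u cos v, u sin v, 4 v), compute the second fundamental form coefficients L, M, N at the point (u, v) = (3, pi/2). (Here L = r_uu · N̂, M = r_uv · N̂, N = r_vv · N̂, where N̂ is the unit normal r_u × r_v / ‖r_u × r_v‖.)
L = 0;  M = -4/5;  N = 0

Compute the unit normal N̂(u, v) = (4*sin(v)/sqrt(u^2 + 16), -4*cos(v)/sqrt(u^2 + 16), u/sqrt(u^2 + 16)), and the second partials r_uu, r_uv, r_vv. Take dot products:
  L(u, v) = r_uu · N̂ = 0,
  M(u, v) = r_uv · N̂ = -4/sqrt(u^2 + 16),
  N(u, v) = r_vv · N̂ = 0.
Evaluating at (u, v) = (3, pi/2):
  L = 0, M = -4/5, N = 0.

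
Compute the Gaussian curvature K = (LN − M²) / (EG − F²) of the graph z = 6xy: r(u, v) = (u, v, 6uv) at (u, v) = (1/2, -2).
K = -9/5929

Coefficients of the first fundamental form: E = 36*v^2 + 1, F = 36*u*v, G = 36*u^2 + 1.
Coefficients of the second fundamental form: L = 0, M = 6/sqrt(36*u^2 + 36*v^2 + 1), N = 0.
Assemble K = (LN − M²)/(EG − F²) = -36/(1296*u^4 + 2592*u^2*v^2 + 72*u^2 + 1296*v^4 + 72*v^2 + 1). At (u, v) = (1/2, -2): K = -9/5929.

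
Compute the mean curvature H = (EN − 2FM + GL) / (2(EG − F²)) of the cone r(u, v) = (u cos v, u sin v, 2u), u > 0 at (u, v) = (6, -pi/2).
H = sqrt(5)/30

With E = 5, F = 0, G = u^2, L = 0, M = 0, N = 2*sqrt(5)*u^2/(5*Abs(u)), assemble
  H = (EN − 2FM + GL) / (2(EG − F²)) = sqrt(5)/(5*Abs(u)).
At (u, v) = (6, -pi/2): H = sqrt(5)/30.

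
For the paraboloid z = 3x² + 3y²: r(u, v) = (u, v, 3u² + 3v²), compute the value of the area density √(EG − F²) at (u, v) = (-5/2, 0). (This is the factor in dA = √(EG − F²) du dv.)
√(EG − F²)|_{(-5/2, 0)} = sqrt(226)

E = 36*u^2 + 1, F = 36*u*v, G = 36*v^2 + 1, so EG − F² = 36*u^2 + 36*v^2 + 1. Taking the positive square root: √(EG − F²) = sqrt(36*u^2 + 36*v^2 + 1). At (u, v) = (-5/2, 0): sqrt(226).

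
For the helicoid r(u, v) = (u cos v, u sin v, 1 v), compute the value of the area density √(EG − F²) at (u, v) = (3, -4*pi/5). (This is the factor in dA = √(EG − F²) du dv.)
√(EG − F²)|_{(3, -4*pi/5)} = sqrt(10)

E = 1, F = 0, G = u^2 + 1, so EG − F² = u^2 + 1. Taking the positive square root: √(EG − F²) = sqrt(u^2 + 1). At (u, v) = (3, -4*pi/5): sqrt(10).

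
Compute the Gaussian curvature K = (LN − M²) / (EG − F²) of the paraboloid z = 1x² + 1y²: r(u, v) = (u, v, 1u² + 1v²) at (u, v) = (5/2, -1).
K = 1/225

Coefficients of the first fundamental form: E = 4*u^2 + 1, F = 4*u*v, G = 4*v^2 + 1.
Coefficients of the second fundamental form: L = 2/sqrt(4*u^2 + 4*v^2 + 1), M = 0, N = 2/sqrt(4*u^2 + 4*v^2 + 1).
Assemble K = (LN − M²)/(EG − F²) = 4/(16*u^4 + 32*u^2*v^2 + 8*u^2 + 16*v^4 + 8*v^2 + 1). At (u, v) = (5/2, -1): K = 1/225.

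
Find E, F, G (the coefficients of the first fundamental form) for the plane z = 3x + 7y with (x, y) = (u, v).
E = 10;  F = 21;  G = 50

Compute partials: r_u = (1, 0, 3), r_v = (0, 1, 7). Then
  E = r_u · r_u = 10,
  F = r_u · r_v = 21,
  G = r_v · r_v = 50.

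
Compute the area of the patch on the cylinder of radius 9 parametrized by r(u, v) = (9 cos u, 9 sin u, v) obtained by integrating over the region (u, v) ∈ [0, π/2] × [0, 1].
Area = 9*pi/2

Area = ∫∫ √(EG − F²) du dv with √(EG − F²) = 9. Integrating over [0, π/2] × [0, 1] gives 9*pi/2.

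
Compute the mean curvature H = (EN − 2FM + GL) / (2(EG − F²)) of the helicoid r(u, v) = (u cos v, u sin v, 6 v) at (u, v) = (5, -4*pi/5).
H = 0

With E = 1, F = 0, G = u^2 + 36, L = 0, M = -6/sqrt(u^2 + 36), N = 0, assemble
  H = (EN − 2FM + GL) / (2(EG − F²)) = 0.
At (u, v) = (5, -4*pi/5): H = 0.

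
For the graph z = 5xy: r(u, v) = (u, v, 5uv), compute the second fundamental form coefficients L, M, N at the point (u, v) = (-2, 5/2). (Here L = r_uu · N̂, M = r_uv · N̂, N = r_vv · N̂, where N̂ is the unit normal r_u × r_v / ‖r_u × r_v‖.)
L = 0;  M = 10*sqrt(21)/147;  N = 0

Compute the unit normal N̂(u, v) = (-5*v/sqrt(25*u^2 + 25*v^2 + 1), -5*u/sqrt(25*u^2 + 25*v^2 + 1), 1/sqrt(25*u^2 + 25*v^2 + 1)), and the second partials r_uu, r_uv, r_vv. Take dot products:
  L(u, v) = r_uu · N̂ = 0,
  M(u, v) = r_uv · N̂ = 5/sqrt(25*u^2 + 25*v^2 + 1),
  N(u, v) = r_vv · N̂ = 0.
Evaluating at (u, v) = (-2, 5/2):
  L = 0, M = 10*sqrt(21)/147, N = 0.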